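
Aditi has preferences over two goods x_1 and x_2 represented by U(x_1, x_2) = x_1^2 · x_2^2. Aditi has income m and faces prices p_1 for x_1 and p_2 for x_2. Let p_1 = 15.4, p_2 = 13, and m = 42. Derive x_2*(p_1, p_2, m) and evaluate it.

The MRS is x_2/x_1. Set MRS = p_1/p_2.
Rearranging, p_2·x_2 = p_1·x_1. Substituting into the budget gives p_1·x_1·(1 + 1) = m.
Demand: x_1*(p_1,p_2,m) = 0.5·m/p_1 and x_2* = 0.5·m/p_2.
At p_1=15.4, p_2=13, m=42: x_2* = 0.5·42/13 = 1.6154.

x_2* = 1.6154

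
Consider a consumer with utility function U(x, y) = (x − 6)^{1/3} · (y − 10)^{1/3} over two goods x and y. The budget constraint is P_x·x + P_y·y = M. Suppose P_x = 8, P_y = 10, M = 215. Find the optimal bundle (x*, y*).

Let x' = x−6, y' = y−10. MRS = y'/x' = P_x/P_y.
After buying the subsistence bundle (6, 10), a share 0.5 of the remaining income goes to x: x* = 6 + 0.5·(M − 6P_x − 10P_y)/P_x.
Discretionary income = 215 − 6·8 − 10·10 = 67; x* = 6 + 0.5·67/8 = 10.1875; y* = 10 + 0.5·67/10 = 13.35.

x* = 10.1875, y* = 13.35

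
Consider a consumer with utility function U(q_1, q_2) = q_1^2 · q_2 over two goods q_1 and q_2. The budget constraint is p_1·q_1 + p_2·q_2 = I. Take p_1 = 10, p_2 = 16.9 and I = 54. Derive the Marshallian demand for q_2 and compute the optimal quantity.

q_2* = 1.0651

Tangency: MRS = 2·q_2/q_1 = p_1/p_2.
So 2·p_2·q_2 = p_1·q_1; combined with the budget, a share 2/3 of income goes to q_1.
Demand: q_1*(p_1,p_2,I) = 2/3·I/p_1 and q_2* = 1/3·I/p_2.
At p_1=10, p_2=16.9, I=54: q_2* = 1/3·54/16.9 = 1.0651.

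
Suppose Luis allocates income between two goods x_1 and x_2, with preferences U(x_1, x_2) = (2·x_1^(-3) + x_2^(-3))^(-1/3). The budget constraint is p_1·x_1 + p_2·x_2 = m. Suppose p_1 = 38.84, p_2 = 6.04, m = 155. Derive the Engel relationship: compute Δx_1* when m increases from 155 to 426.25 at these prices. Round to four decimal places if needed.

Δx_1* = 5.7801

MU_x_1 ∝ 2·x_1^(-4), MU_x_2 ∝ x_2^(-4), so MRS = 2·(x_2/x_1)^(4) = p_1/p_2.
Solve for the ratio: x_2/x_1 = [(1/2)·p_1/p_2]^(0.25).
Substitute x_2 = (x_2/x_1)·x_1 into the budget: x_1* = m/(p_1 + p_2·(x_2/x_1)).
Numerically x_2/x_1 = 1.339069, so x_1* = 155/(38.84 + 6.04·1.339069) = 3.3029.
At m' = 426.25: x_1* = 9.0831. Change: 9.0831 − 3.3029 = 5.7801.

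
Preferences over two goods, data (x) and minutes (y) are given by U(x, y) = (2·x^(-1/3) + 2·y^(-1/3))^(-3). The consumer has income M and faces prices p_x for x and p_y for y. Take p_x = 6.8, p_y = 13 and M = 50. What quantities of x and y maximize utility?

MRS = MU_x/MU_y = (y/x)^(4/3). Set equal to p_x/p_y.
Solve for the ratio: y/x = [p_x/p_y]^(0.75).
Substitute y = (y/x)·x into the budget: x* = M/(p_x + p_y·(y/x)).
Numerically y/x = 0.615069, so x* = 50/(6.8 + 13·0.615069) = 3.3793 and y* = 0.615069·3.3793 = 2.0785.

x* = 3.3793, y* = 2.0785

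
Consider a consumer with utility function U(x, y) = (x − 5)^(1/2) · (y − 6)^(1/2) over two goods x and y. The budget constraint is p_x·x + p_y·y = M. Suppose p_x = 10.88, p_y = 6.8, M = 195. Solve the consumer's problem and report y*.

Let x' = x−5, y' = y−6. MRS = y'/x' = p_x/p_y.
After buying the subsistence bundle (5, 6), a share 0.5 of the remaining income goes to x: x* = 5 + 0.5·(M − 5p_x − 6p_y)/p_x.
Discretionary income = 195 − 5·10.88 − 6·6.8 = 99.8; y* = 6 + 0.5·99.8/6.8 = 13.3382.

y* = 13.3382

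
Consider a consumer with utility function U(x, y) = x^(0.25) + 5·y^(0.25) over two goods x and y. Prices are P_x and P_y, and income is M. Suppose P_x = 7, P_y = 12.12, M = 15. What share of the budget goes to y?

MRS = MU_x/MU_y = (1/5)·(y/x)^(0.75). Set equal to P_x/P_y.
Solve for the ratio: y/x = [5·P_x/P_y]^(4/3).
With the ratio pinned down, the budget gives x* = M/(P_x + P_y·(y/x)) and y* = (y/x)·x*.
Numerically y/x = 4.112323, so x* = 15/(7 + 12.12·4.112323) = 0.2639 and y* = 4.112323·0.2639 = 1.0852.
Expenditure on y: 12.12·1.0852 = 13.1528; share = 0.8769.

share on y = 0.8769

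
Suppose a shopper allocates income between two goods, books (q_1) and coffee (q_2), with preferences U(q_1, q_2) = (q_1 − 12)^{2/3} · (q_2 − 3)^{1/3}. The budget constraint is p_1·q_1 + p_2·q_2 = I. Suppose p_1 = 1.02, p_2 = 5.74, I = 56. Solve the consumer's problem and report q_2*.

q_2* = 4.5412

Let q_1' = q_1−12, q_2' = q_2−3. MRS = 2·q_2'/q_1' = p_1/p_2.
After buying the subsistence bundle (12, 3), a share 2/3 of the remaining income goes to q_1: q_1* = 12 + 2/3·(I − 12p_1 − 3p_2)/p_1.
Discretionary income = 56 − 12·1.02 − 3·5.74 = 26.54; q_2* = 3 + 1/3·26.54/5.74 = 4.5412.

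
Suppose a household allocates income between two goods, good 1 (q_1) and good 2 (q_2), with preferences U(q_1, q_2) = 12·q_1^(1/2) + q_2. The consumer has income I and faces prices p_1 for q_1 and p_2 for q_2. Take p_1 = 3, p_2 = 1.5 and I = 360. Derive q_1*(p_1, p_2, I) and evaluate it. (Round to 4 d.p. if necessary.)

q_1* = 9

Utility is quasi-linear in q_2; the FOC for q_1 is 6/√q_1 = p_1/p_2.
Solve: √q_1 = 6·p_2/p_1, so q_1*(p_1,p_2) = (6·p_2/p_1)², and q_2* = (I − p_1·q_1*)/p_2.
Plugging in: q_1* = (6·1.5/3)² = 9.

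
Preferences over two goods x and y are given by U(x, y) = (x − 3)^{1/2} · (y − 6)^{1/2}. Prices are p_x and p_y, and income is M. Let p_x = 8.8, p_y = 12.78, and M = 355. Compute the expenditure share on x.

After buying the subsistence bundle (3, 6), a share 0.5 of the remaining income goes to x: x* = 3 + 0.5·(M − 3p_x − 6p_y)/p_x.
Discretionary income = 355 − 3·8.8 − 6·12.78 = 251.92; x* = 3 + 0.5·251.92/8.8 = 17.3136; y* = 6 + 0.5·251.92/12.78 = 15.856.
Expenditure on x: 8.8·17.3136 = 152.36; share = 0.4292.

share on x = 0.4292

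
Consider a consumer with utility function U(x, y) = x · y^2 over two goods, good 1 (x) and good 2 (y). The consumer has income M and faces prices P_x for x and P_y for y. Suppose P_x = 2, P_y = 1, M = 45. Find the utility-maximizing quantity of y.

Tangency: MRS = (1/2)·y/x = P_x/P_y.
So P_y·y = 2·P_x·x; combined with the budget, a share 1/3 of income goes to x.
Demand: x*(P_x,P_y,M) = 1/3·M/P_x and y* = 2/3·M/P_y.
At P_x=2, P_y=1, M=45: y* = 2/3·45/1 = 30.

y* = 30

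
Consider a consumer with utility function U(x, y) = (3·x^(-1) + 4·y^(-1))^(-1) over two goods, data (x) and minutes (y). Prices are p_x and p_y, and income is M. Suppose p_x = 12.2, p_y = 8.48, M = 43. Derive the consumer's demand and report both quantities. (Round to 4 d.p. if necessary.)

MRS = MU_x/MU_y = (3/4)·(y/x)^(2). Set equal to p_x/p_y.
Solve for the ratio: y/x = [(4/3)·p_x/p_y]^(0.5).
With the ratio pinned down, the budget gives x* = M/(p_x + p_y·(y/x)) and y* = (y/x)·x*.
Numerically y/x = 1.385005, so x* = 43/(12.2 + 8.48·1.385005) = 1.7958 and y* = 1.385005·1.7958 = 2.4872.

x* = 1.7958, y* = 2.4872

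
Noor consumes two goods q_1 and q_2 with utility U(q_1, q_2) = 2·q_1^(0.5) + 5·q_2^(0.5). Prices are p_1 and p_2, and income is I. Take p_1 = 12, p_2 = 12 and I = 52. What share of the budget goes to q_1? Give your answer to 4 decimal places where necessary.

share on q_1 = 0.1379

MRS = MU_q_1/MU_q_2 = (2/5)·(q_2/q_1)^(0.5). Set equal to p_1/p_2.
Solve for the ratio: q_2/q_1 = [(5/2)·p_1/p_2]^(2).
Substitute q_2 = (q_2/q_1)·q_1 into the budget: q_1* = I/(p_1 + p_2·(q_2/q_1)).
Numerically q_2/q_1 = 6.25, so q_1* = 52/(12 + 12·6.25) = 0.5977 and q_2* = 6.25·0.5977 = 3.7356.
Expenditure on q_1: 12·0.5977 = 7.1724; share = 0.1379.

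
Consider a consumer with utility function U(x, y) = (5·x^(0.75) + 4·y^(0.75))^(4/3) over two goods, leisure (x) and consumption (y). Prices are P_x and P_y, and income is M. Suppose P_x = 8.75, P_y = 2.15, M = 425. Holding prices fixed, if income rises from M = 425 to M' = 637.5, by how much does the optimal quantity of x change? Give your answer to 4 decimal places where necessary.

Δx* = 0.8488

From the CES first-order condition, (5/4)·(y/x)^(0.25) = P_x/P_y.
Hence y/x = ((4/5)·P_x/P_y)^(1/(0.25)), i.e. raised to the 4 power.
Substitute y = (y/x)·x into the budget: x* = M/(P_x + P_y·(y/x)).
Numerically y/x = 112.366879, so x* = 425/(8.75 + 2.15·112.366879) = 1.6977.
At M' = 637.5: x* = 2.5465. Change: 2.5465 − 1.6977 = 0.8488.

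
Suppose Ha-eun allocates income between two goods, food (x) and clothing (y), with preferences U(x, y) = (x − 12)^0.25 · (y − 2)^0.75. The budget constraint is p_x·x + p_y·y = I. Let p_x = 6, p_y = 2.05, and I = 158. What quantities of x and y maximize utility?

x* = 15.4125, y* = 31.9634

MRS = (1/3)·(y−2)/(x−12). Tangency with p_x/p_y gives y−2 = 3·(p_x/p_y)·(x−12).
Substituting into the budget: x* = 12 + 0.25·(I − 12·p_x − 2·p_y)/p_x, and y* = 2 + 0.75·(…)/p_y.
Discretionary income = 158 − 12·6 − 2·2.05 = 81.9; x* = 12 + 0.25·81.9/6 = 15.4125; y* = 2 + 0.75·81.9/2.05 = 31.9634.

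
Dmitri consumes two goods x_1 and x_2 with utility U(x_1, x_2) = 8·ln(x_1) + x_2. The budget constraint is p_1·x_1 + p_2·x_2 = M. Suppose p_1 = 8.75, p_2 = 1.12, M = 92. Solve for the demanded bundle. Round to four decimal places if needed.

Set MRS = p_1/p_2: (8/x_1)/1 = p_1/p_2.
So x_1*(p_1,p_2) = 8·p_2/p_1, independent of income; and x_2* = (M − 8·p_2)/p_2.
At the given prices: x_1* = 8·1.12/8.75 = 1.024, and x_2* = 74.1429.

x_1* = 1.024, x_2* = 74.1429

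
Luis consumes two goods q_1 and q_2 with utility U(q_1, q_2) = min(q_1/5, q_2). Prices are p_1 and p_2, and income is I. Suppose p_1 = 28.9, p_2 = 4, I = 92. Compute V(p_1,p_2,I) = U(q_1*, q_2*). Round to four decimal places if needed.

V = 0.6195

With perfect complements, no substitution: consume in ratio q_1:q_2 = 5:1.
Budget: p_1·q_1 + p_2·(1/5)·q_1 = I, so (5·p_1 + p_2)·q_1 = 5·I.
Demand: q_1*(p_1,p_2,I) = 5·I/(5·p_1 + p_2), q_2* = I/(5·p_1 + p_2).
Here 5·28.9 + 4 = 148.5, giving q_1* = 3.0976 and q_2* = 0.6195.
Utility at the optimum: U(3.0976, 0.6195) = 0.6195.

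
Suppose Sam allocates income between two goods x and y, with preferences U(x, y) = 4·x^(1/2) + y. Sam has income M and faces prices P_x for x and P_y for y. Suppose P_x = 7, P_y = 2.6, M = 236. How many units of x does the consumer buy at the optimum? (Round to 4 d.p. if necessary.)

MU_x = 2/√x, MU_y = 1. Tangency: 2/√x = P_x/P_y.
Solve: √x = 2·P_y/P_x, so x*(P_x,P_y) = (2·P_y/P_x)², and y* = (M − P_x·x*)/P_y.
Plugging in: x* = (2·2.6/7)² = 0.5518.

x* = 0.5518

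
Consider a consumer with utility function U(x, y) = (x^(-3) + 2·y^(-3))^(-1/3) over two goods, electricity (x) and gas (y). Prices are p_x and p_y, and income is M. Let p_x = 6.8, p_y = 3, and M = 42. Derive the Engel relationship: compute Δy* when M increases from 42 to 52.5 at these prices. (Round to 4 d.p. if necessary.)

MU_x ∝ x^(-4), MU_y ∝ 2·y^(-4), so MRS = (1/2)·(y/x)^(4) = p_x/p_y.
Solve for the ratio: y/x = [2·p_x/p_y]^(0.25).
Substitute y = (y/x)·x into the budget: x* = M/(p_x + p_y·(y/x)).
Numerically y/x = 1.459165, so x* = 42/(6.8 + 3·1.459165) = 3.7576 and y* = 1.459165·3.7576 = 5.4829.
At M' = 52.5: y* = 6.8536. Change: 6.8536 − 5.4829 = 1.3707.

Δy* = 1.3707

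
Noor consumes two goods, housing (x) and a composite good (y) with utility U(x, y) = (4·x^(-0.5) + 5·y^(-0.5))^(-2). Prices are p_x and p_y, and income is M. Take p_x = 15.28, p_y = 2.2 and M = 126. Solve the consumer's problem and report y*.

From the CES first-order condition, (4/5)·(y/x)^(1.5) = p_x/p_y.
Solve for the ratio: y/x = [(5/4)·p_x/p_y]^(2/3).
Substitute y = (y/x)·x into the budget: x* = M/(p_x + p_y·(y/x)).
Numerically y/x = 4.224161, so x* = 126/(15.28 + 2.2·4.224161) = 5.1275 and y* = 4.224161·5.1275 = 21.6596.

y* = 21.6596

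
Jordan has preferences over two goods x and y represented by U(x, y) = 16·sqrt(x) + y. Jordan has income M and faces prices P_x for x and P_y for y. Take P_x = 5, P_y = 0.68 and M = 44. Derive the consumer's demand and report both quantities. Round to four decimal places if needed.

x* = 1.1837, y* = 56.0019

Utility is quasi-linear in y; the FOC for x is 8/√x = P_x/P_y.
Thus x* = (8·P_y/P_x)² — independent of M — with the rest of income spent on y.
Plugging in: x* = (8·0.68/5)² = 1.1837, y* = 56.0019.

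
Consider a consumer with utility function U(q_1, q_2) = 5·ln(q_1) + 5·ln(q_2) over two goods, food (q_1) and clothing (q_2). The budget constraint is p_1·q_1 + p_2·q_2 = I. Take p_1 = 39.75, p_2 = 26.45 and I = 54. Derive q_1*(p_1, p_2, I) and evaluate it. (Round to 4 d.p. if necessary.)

The MRS is q_2/q_1. Set MRS = p_1/p_2.
Rearranging, p_2·q_2 = p_1·q_1. Substituting into the budget gives p_1·q_1·(1 + 1) = I.
Demand: q_1*(p_1,p_2,I) = 0.5·I/p_1 and q_2* = 0.5·I/p_2.
At p_1=39.75, p_2=26.45, I=54: q_1* = 0.5·54/39.75 = 0.6792.

q_1* = 0.6792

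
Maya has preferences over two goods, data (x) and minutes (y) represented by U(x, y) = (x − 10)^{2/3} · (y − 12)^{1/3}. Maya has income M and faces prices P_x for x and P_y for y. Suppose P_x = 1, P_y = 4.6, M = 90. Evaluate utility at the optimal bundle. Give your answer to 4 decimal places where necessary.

V = 7.8904

Let x' = x−10, y' = y−12. MRS = 2·y'/x' = P_x/P_y.
After buying the subsistence bundle (10, 12), a share 2/3 of the remaining income goes to x: x* = 10 + 2/3·(M − 10P_x − 12P_y)/P_x.
Discretionary income = 90 − 10·1 − 12·4.6 = 24.8; x* = 10 + 2/3·24.8/1 = 26.5333; y* = 12 + 1/3·24.8/4.6 = 13.7971.
Utility at the optimum: U(26.5333, 13.7971) = 7.8904.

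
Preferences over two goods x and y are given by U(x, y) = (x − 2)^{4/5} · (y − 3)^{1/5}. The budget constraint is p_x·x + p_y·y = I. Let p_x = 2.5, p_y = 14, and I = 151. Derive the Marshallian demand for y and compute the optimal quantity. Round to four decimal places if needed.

This is Cobb-Douglas in (x−2, y−3): tangency gives 0.8·p_y·(y−3) = 0.2·p_x·(x−2).
After buying the subsistence bundle (2, 3), a share 0.8 of the remaining income goes to x: x* = 2 + 0.8·(I − 2p_x − 3p_y)/p_x.
Discretionary income = 151 − 2·2.5 − 3·14 = 104; y* = 3 + 0.2·104/14 = 4.4857.

y* = 4.4857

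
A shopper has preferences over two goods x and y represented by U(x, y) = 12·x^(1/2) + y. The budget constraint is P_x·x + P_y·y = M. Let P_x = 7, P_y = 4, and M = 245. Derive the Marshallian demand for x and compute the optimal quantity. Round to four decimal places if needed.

x* = 11.7551

Set MRS = P_x/P_y: 6·x^(−1/2) = P_x/P_y.
Solve: √x = 6·P_y/P_x, so x*(P_x,P_y) = (6·P_y/P_x)², and y* = (M − P_x·x*)/P_y.
Plugging in: x* = (6·4/7)² = 11.7551.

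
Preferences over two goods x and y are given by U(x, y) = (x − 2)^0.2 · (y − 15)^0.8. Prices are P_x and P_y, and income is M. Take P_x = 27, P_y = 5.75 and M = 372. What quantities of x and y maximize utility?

Let x' = x−2, y' = y−15. MRS = (1/4)·y'/x' = P_x/P_y.
Substituting into the budget: x* = 2 + 0.2·(M − 2·P_x − 15·P_y)/P_x, and y* = 15 + 0.8·(…)/P_y.
Discretionary income = 372 − 2·27 − 15·5.75 = 231.75; x* = 2 + 0.2·231.75/27 = 3.7167; y* = 15 + 0.8·231.75/5.75 = 47.2435.

x* = 3.7167, y* = 47.2435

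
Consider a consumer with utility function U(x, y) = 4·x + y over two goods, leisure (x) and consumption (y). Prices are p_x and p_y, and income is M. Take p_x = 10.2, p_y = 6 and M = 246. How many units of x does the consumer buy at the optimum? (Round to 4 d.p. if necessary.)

Linear utility — the consumer picks whichever good has higher MU/price: 4/10.2 = 0.3922 vs 1/6 = 0.1667.
x gives more utility per dollar, so spend all income on x: x* = M/p_x, y* = 0.
Numerically: x* = 24.1176, y* = 0.

x* = 24.1176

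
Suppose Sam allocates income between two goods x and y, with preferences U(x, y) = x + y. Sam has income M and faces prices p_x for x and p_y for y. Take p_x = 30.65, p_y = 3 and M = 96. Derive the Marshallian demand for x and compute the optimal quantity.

Perfect substitutes: compare marginal utility per dollar. 1/p_x vs 1/p_y → 0.0326 vs 0.3333.
y gives more utility per dollar, so spend all income on y: y* = M/p_y, x* = 0.
Numerically: x* = 0, y* = 32.

x* = 0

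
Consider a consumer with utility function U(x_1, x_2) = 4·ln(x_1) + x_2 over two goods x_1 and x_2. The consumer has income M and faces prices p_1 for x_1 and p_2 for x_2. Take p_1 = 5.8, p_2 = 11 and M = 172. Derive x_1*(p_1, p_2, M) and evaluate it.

So x_1*(p_1,p_2) = 4·p_2/p_1, independent of income; and x_2* = (M − 4·p_2)/p_2.
At the given prices: x_1* = 4·11/5.8 = 7.5862.

x_1* = 7.5862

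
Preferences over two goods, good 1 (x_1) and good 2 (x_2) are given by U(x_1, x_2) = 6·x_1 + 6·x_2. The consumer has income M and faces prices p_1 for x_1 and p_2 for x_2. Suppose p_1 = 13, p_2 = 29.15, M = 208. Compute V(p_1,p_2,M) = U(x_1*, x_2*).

Linear utility — the consumer picks whichever good has higher MU/price: 6/13 = 0.4615 vs 6/29.15 = 0.2058.
x_1 gives more utility per dollar, so spend all income on x_1: x_1* = M/p_1, x_2* = 0.
Numerically: x_1* = 16, x_2* = 0.
Utility at the optimum: U(16, 0) = 96.

V = 96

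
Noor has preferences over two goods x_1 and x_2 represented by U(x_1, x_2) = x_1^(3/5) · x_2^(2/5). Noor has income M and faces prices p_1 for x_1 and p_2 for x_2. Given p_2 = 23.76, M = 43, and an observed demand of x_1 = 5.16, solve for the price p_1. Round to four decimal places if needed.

p_1 = 5

Tangency: MRS = (3/2)·x_2/x_1 = p_1/p_2.
So 0.6·p_2·x_2 = 0.4·p_1·x_1; combined with the budget, a share 0.6 of income goes to x_1.
Demand: x_1*(p_1,p_2,M) = 0.6·M/p_1 and x_2* = 0.4·M/p_2.
Set x_1* = 5.16 in the demand function and solve for p_1: p_1 = 5.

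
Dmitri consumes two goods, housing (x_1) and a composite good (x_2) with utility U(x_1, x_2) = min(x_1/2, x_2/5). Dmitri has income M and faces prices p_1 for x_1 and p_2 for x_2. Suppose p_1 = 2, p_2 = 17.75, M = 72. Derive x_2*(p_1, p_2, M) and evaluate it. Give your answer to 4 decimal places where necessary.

x_2* = 3.8814

With perfect complements, no substitution: consume in ratio x_1:x_2 = 2:5.
Budget: p_1·x_1 + p_2·(5/2)·x_1 = M, so (2·p_1 + 5·p_2)·x_1 = 2·M.
Demand: x_1*(p_1,p_2,M) = 2·M/(2·p_1 + 5·p_2), x_2* = 5·M/(2·p_1 + 5·p_2).
Here 2·2 + 5·17.75 = 92.75, giving x_2* = 3.8814.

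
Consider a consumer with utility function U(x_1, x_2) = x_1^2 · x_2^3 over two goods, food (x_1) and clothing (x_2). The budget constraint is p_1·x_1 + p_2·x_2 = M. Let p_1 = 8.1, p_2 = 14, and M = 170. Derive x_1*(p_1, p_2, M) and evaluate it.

The MRS is (2/3)·x_2/x_1. Set MRS = p_1/p_2.
So 2·p_2·x_2 = 3·p_1·x_1; combined with the budget, a share 0.4 of income goes to x_1.
Demand: x_1*(p_1,p_2,M) = 0.4·M/p_1 and x_2* = 0.6·M/p_2.
At p_1=8.1, p_2=14, M=170: x_1* = 0.4·170/8.1 = 8.3951.

x_1* = 8.3951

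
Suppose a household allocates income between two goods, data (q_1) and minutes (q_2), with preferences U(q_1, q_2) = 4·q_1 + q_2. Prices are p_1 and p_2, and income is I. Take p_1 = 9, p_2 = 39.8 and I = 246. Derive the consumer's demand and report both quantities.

q_1* = 27.3333, q_2* = 0

Linear utility — the consumer picks whichever good has higher MU/price: 4/9 = 0.4444 vs 1/39.8 = 0.0251.
q_1 gives more utility per dollar, so spend all income on q_1: q_1* = I/p_1, q_2* = 0.
Numerically: q_1* = 27.3333, q_2* = 0.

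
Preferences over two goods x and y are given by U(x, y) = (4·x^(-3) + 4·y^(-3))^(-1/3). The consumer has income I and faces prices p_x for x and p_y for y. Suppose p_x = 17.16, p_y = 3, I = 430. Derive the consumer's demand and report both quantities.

x* = 19.7252, y* = 30.505

MRS = MU_x/MU_y = (y/x)^(4). Set equal to p_x/p_y.
Hence y/x = (p_x/p_y)^(1/(4)), i.e. raised to the 0.25 power.
With the ratio pinned down, the budget gives x* = I/(p_x + p_y·(y/x)) and y* = (y/x)·x*.
Numerically y/x = 1.546497, so x* = 430/(17.16 + 3·1.546497) = 19.7252 and y* = 1.546497·19.7252 = 30.505.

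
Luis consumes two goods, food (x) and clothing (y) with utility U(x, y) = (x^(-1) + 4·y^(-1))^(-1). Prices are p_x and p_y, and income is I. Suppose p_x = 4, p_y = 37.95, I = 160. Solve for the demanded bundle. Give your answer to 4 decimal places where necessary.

MU_x ∝ x^(-2), MU_y ∝ 4·y^(-2), so MRS = (1/4)·(y/x)^(2) = p_x/p_y.
Hence y/x = (4·p_x/p_y)^(1/(2)), i.e. raised to the 0.5 power.
Substitute y = (y/x)·x into the budget: x* = I/(p_x + p_y·(y/x)).
Numerically y/x = 0.649313, so x* = 160/(4 + 37.95·0.649313) = 5.5863 and y* = 0.649313·5.5863 = 3.6273.

x* = 5.5863, y* = 3.6273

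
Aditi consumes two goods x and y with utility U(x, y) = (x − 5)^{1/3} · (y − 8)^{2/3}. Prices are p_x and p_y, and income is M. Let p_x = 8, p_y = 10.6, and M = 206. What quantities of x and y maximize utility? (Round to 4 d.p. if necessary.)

Let x' = x−5, y' = y−8. MRS = (1/2)·y'/x' = p_x/p_y.
After buying the subsistence bundle (5, 8), a share 1/3 of the remaining income goes to x: x* = 5 + 1/3·(M − 5p_x − 8p_y)/p_x.
Discretionary income = 206 − 5·8 − 8·10.6 = 81.2; x* = 5 + 1/3·81.2/8 = 8.3833; y* = 8 + 2/3·81.2/10.6 = 13.1069.

x* = 8.3833, y* = 13.1069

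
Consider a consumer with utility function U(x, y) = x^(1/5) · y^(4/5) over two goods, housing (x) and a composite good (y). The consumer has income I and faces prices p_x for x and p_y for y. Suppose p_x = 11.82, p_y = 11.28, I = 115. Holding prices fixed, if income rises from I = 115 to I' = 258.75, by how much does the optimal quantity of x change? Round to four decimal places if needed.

Δx* = 2.4323

The MRS is (1/4)·y/x. Set MRS = p_x/p_y.
Rearranging, p_y·y = 4·p_x·x. Substituting into the budget gives p_x·x·(1 + 4) = I.
Demand: x*(p_x,p_y,I) = 0.2·I/p_x and y* = 0.8·I/p_y.
At p_x=11.82, p_y=11.28, I=115: x* = 0.2·115/11.82 = 1.9459.
At I' = 258.75: x* = 4.3782. Change: 4.3782 − 1.9459 = 2.4323.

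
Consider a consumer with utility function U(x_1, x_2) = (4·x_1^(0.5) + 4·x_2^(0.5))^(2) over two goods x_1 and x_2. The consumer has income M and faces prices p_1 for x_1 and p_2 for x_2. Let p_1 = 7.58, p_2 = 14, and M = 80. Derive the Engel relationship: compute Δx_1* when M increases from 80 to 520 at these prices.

MU_x_1 ∝ 4·x_1^(-0.5), MU_x_2 ∝ 4·x_2^(-0.5), so MRS = (x_2/x_1)^(0.5) = p_1/p_2.
Solve for the ratio: x_2/x_1 = [p_1/p_2]^(2).
With the ratio pinned down, the budget gives x_1* = M/(p_1 + p_2·(x_2/x_1)) and x_2* = (x_2/x_1)·x_1*.
Numerically x_2/x_1 = 0.293145, so x_1* = 80/(7.58 + 14·0.293145) = 6.847.
At M' = 520: x_1* = 44.5052. Change: 44.5052 − 6.847 = 37.6582.

Δx_1* = 37.6582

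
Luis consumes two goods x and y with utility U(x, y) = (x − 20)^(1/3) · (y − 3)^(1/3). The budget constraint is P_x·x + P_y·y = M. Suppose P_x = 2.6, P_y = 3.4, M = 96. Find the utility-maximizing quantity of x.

x* = 26.5

After buying the subsistence bundle (20, 3), a share 0.5 of the remaining income goes to x: x* = 20 + 0.5·(M − 20P_x − 3P_y)/P_x.
Discretionary income = 96 − 20·2.6 − 3·3.4 = 33.8; x* = 20 + 0.5·33.8/2.6 = 26.5.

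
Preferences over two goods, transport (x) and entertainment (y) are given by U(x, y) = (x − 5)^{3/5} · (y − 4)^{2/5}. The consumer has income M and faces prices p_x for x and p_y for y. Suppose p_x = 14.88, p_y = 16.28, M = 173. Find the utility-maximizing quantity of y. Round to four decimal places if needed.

MRS = (3/2)·(y−4)/(x−5). Tangency with p_x/p_y gives y−4 = (2/3)·(p_x/p_y)·(x−5).
Substituting into the budget: x* = 5 + 0.6·(M − 5·p_x − 4·p_y)/p_x, and y* = 4 + 0.4·(…)/p_y.
Discretionary income = 173 − 5·14.88 − 4·16.28 = 33.48; y* = 4 + 0.4·33.48/16.28 = 4.8226.

y* = 4.8226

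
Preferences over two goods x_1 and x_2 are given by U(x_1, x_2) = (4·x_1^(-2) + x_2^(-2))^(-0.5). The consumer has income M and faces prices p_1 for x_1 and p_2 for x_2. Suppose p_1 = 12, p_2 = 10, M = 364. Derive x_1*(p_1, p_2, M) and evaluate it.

MRS = MU_x_1/MU_x_2 = 4·(x_2/x_1)^(3). Set equal to p_1/p_2.
Solve for the ratio: x_2/x_1 = [(1/4)·p_1/p_2]^(1/3).
Substitute x_2 = (x_2/x_1)·x_1 into the budget: x_1* = M/(p_1 + p_2·(x_2/x_1)).
Numerically x_2/x_1 = 0.669433, so x_1* = 364/(12 + 10·0.669433) = 19.4711.

x_1* = 19.4711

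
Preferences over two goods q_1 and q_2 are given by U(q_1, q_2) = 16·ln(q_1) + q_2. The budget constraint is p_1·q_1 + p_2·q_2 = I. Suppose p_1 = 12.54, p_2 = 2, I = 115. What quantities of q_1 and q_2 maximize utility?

So q_1*(p_1,p_2) = 16·p_2/p_1, independent of income; and q_2* = (I − 16·p_2)/p_2.
At the given prices: q_1* = 16·2/12.54 = 2.5518, and q_2* = 41.5.

q_1* = 2.5518, q_2* = 41.5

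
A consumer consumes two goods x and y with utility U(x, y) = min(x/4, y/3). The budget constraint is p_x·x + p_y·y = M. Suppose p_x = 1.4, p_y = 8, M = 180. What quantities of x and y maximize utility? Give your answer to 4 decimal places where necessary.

x* = 24.3243, y* = 18.2432

Leontief preferences: the optimum is at the kink where x/4 = y/3, i.e. y = (3/4)·x.
Budget: p_x·x + p_y·(3/4)·x = M, so (4·p_x + 3·p_y)·x = 4·M.
Demand: x*(p_x,p_y,M) = 4·M/(4·p_x + 3·p_y), y* = 3·M/(4·p_x + 3·p_y).
Here 4·1.4 + 3·8 = 29.6, giving x* = 24.3243 and y* = 18.2432.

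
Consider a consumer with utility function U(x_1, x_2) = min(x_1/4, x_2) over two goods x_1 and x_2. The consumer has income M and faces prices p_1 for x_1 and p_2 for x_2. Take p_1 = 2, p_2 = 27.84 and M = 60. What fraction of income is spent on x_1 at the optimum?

With perfect complements, no substitution: consume in ratio x_1:x_2 = 4:1.
Budget: p_1·x_1 + p_2·(1/4)·x_1 = M, so (4·p_1 + p_2)·x_1 = 4·M.
Demand: x_1*(p_1,p_2,M) = 4·M/(4·p_1 + p_2), x_2* = M/(4·p_1 + p_2).
Here 4·2 + 27.84 = 35.84, giving x_1* = 6.6964 and x_2* = 1.6741.
Expenditure on x_1: 2·6.6964 = 13.3929; share = 0.2232.

share on x_1 = 0.2232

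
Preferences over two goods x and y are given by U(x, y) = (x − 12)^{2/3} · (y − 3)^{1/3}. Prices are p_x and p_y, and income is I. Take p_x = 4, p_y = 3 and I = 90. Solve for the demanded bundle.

This is Cobb-Douglas in (x−12, y−3): tangency gives 2/3·p_y·(y−3) = 1/3·p_x·(x−12).
Substituting into the budget: x* = 12 + 2/3·(I − 12·p_x − 3·p_y)/p_x, and y* = 3 + 1/3·(…)/p_y.
Discretionary income = 90 − 12·4 − 3·3 = 33; x* = 12 + 2/3·33/4 = 17.5; y* = 3 + 1/3·33/3 = 6.6667.

x* = 17.5, y* = 6.6667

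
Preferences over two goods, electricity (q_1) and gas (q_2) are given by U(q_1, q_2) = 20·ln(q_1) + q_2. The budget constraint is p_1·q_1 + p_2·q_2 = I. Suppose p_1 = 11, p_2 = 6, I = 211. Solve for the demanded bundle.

q_1* = 10.9091, q_2* = 15.1667

Set MRS = p_1/p_2: (20/q_1)/1 = p_1/p_2.
So q_1*(p_1,p_2) = 20·p_2/p_1, independent of income; and q_2* = (I − 20·p_2)/p_2.
At the given prices: q_1* = 20·6/11 = 10.9091, and q_2* = 15.1667.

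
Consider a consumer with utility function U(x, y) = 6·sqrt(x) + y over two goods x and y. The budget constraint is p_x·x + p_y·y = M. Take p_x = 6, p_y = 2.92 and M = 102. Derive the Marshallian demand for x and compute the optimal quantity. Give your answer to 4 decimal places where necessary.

Utility is quasi-linear in y; the FOC for x is 3/√x = p_x/p_y.
Solve: √x = 3·p_y/p_x, so x*(p_x,p_y) = (3·p_y/p_x)², and y* = (M − p_x·x*)/p_y.
Plugging in: x* = (3·2.92/6)² = 2.1316.

x* = 2.1316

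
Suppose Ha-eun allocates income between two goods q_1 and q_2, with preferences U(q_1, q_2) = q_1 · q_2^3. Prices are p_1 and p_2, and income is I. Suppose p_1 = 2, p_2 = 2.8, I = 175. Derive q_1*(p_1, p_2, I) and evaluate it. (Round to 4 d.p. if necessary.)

q_1* = 21.875

Tangency: MRS = (1/3)·q_2/q_1 = p_1/p_2.
So p_2·q_2 = 3·p_1·q_1; combined with the budget, a share 0.25 of income goes to q_1.
Demand: q_1*(p_1,p_2,I) = 0.25·I/p_1 and q_2* = 0.75·I/p_2.
At p_1=2, p_2=2.8, I=175: q_1* = 0.25·175/2 = 21.875.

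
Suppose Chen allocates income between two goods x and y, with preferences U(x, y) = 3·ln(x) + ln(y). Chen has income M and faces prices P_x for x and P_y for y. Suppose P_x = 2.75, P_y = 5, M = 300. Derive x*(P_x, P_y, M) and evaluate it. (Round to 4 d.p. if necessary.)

The MRS is 3·y/x. Set MRS = P_x/P_y.
Rearranging, P_y·y = (1/3)·P_x·x. Substituting into the budget gives P_x·x·(1 + (1/3)) = M.
Demand: x*(P_x,P_y,M) = 0.75·M/P_x and y* = 0.25·M/P_y.
At P_x=2.75, P_y=5, M=300: x* = 0.75·300/2.75 = 81.8182.

x* = 81.8182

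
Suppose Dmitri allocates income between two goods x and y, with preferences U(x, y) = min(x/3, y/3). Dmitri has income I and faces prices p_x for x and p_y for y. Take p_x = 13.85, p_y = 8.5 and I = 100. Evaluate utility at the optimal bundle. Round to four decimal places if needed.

With perfect complements, no substitution: consume in ratio x:y = 3:3.
Budget: p_x·x + p_y·x = I, so (3·p_x + 3·p_y)·x = 3·I.
Demand: x*(p_x,p_y,I) = 3·I/(3·p_x + 3·p_y), y* = 3·I/(3·p_x + 3·p_y).
Here 3·13.85 + 3·8.5 = 67.05, giving x* = 4.4743 and y* = 4.4743.
Utility at the optimum: U(4.4743, 4.4743) = 1.4914.

V = 1.4914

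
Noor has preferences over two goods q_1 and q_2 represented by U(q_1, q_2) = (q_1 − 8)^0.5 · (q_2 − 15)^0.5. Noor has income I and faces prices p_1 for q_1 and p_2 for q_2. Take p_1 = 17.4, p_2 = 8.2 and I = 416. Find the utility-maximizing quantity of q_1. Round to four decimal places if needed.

MRS = (q_2−15)/(q_1−8). Tangency with p_1/p_2 gives q_2−15 = (p_1/p_2)·(q_1−8).
After buying the subsistence bundle (8, 15), a share 0.5 of the remaining income goes to q_1: q_1* = 8 + 0.5·(I − 8p_1 − 15p_2)/p_1.
Discretionary income = 416 − 8·17.4 − 15·8.2 = 153.8; q_1* = 8 + 0.5·153.8/17.4 = 12.4195.

q_1* = 12.4195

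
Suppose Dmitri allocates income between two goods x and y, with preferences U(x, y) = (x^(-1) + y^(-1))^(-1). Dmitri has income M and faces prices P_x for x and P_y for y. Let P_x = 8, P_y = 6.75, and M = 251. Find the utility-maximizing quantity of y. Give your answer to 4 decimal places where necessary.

From the CES first-order condition, (y/x)^(2) = P_x/P_y.
Solve for the ratio: y/x = [P_x/P_y]^(0.5).
With the ratio pinned down, the budget gives x* = M/(P_x + P_y·(y/x)) and y* = (y/x)·x*.
Numerically y/x = 1.088662, so x* = 251/(8 + 6.75·1.088662) = 16.3534 and y* = 1.088662·16.3534 = 17.8034.

y* = 17.8034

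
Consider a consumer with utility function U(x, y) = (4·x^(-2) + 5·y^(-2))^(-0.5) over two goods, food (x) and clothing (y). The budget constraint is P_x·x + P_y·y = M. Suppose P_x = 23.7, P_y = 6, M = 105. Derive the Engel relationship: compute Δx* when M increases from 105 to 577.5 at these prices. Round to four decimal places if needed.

MU_x ∝ 4·x^(-3), MU_y ∝ 5·y^(-3), so MRS = (4/5)·(y/x)^(3) = P_x/P_y.
Solve for the ratio: y/x = [(5/4)·P_x/P_y]^(1/3).
Substitute y = (y/x)·x into the budget: x* = M/(P_x + P_y·(y/x)).
Numerically y/x = 1.702821, so x* = 105/(23.7 + 6·1.702821) = 3.0958.
At M' = 577.5: x* = 17.0269. Change: 17.0269 − 3.0958 = 13.9311.

Δx* = 13.9311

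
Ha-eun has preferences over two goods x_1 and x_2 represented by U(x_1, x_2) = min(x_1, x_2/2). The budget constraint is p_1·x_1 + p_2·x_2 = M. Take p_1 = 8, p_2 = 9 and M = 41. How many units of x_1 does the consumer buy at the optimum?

With perfect complements, no substitution: consume in ratio x_1:x_2 = 1:2.
Budget: p_1·x_1 + p_2·2·x_1 = M, so (p_1 + 2·p_2)·x_1 = M.
Demand: x_1*(p_1,p_2,M) = M/(p_1 + 2·p_2), x_2* = 2·M/(p_1 + 2·p_2).
Here 8 + 2·9 = 26, giving x_1* = 1.5769.

x_1* = 1.5769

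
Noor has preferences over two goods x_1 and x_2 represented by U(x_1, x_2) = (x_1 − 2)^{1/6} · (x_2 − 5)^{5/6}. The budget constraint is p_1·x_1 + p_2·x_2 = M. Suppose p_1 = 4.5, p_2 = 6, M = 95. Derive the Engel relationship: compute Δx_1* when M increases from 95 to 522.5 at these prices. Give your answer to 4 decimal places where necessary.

Δx_1* = 15.8333

This is Cobb-Douglas in (x_1−2, x_2−5): tangency gives 1/6·p_2·(x_2−5) = 5/6·p_1·(x_1−2).
After buying the subsistence bundle (2, 5), a share 1/6 of the remaining income goes to x_1: x_1* = 2 + 1/6·(M − 2p_1 − 5p_2)/p_1.
Discretionary income = 95 − 2·4.5 − 5·6 = 56; x_1* = 2 + 1/6·56/4.5 = 4.0741.
At M' = 522.5: x_1* = 19.9074. Change: 19.9074 − 4.0741 = 15.8333.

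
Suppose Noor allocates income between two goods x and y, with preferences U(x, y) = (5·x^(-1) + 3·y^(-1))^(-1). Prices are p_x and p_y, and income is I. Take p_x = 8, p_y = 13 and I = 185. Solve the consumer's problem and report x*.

x* = 11.6357

From the CES first-order condition, (5/3)·(y/x)^(2) = p_x/p_y.
Hence y/x = ((3/5)·p_x/p_y)^(1/(2)), i.e. raised to the 0.5 power.
Substitute y = (y/x)·x into the budget: x* = I/(p_x + p_y·(y/x)).
Numerically y/x = 0.607644, so x* = 185/(8 + 13·0.607644) = 11.6357.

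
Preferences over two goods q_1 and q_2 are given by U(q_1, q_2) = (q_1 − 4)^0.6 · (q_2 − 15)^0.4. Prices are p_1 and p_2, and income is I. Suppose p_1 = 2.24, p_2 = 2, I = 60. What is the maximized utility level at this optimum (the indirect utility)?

V = 5.0142

Let q_1' = q_1−4, q_2' = q_2−15. MRS = (3/2)·q_2'/q_1' = p_1/p_2.
After buying the subsistence bundle (4, 15), a share 0.6 of the remaining income goes to q_1: q_1* = 4 + 0.6·(I − 4p_1 − 15p_2)/p_1.
Discretionary income = 60 − 4·2.24 − 15·2 = 21.04; q_1* = 4 + 0.6·21.04/2.24 = 9.6357; q_2* = 15 + 0.4·21.04/2 = 19.208.
Utility at the optimum: U(9.6357, 19.208) = 5.0142.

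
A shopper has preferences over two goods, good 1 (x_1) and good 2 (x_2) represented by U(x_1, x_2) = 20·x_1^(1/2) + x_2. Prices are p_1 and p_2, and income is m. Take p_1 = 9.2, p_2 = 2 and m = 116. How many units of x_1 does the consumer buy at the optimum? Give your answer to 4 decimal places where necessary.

MU_x_1 = 10/√x_1, MU_x_2 = 1. Tangency: 10/√x_1 = p_1/p_2.
Solve: √x_1 = 10·p_2/p_1, so x_1*(p_1,p_2) = (10·p_2/p_1)², and x_2* = (m − p_1·x_1*)/p_2.
Plugging in: x_1* = (10·2/9.2)² = 4.7259.

x_1* = 4.7259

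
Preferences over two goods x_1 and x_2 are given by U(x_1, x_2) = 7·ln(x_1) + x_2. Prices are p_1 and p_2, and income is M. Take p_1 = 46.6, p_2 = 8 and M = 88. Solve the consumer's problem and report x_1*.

x_1* = 1.2017

So x_1*(p_1,p_2) = 7·p_2/p_1, independent of income; and x_2* = (M − 7·p_2)/p_2.
At the given prices: x_1* = 7·8/46.6 = 1.2017.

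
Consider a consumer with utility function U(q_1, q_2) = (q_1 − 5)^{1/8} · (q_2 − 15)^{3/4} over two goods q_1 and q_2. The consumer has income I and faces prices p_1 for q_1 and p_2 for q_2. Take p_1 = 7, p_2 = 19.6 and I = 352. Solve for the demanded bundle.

MRS = (1/6)·(q_2−15)/(q_1−5). Tangency with p_1/p_2 gives q_2−15 = 6·(p_1/p_2)·(q_1−5).
After buying the subsistence bundle (5, 15), a share 1/7 of the remaining income goes to q_1: q_1* = 5 + 1/7·(I − 5p_1 − 15p_2)/p_1.
Discretionary income = 352 − 5·7 − 15·19.6 = 23; q_1* = 5 + 1/7·23/7 = 5.4694; q_2* = 15 + 6/7·23/19.6 = 16.0058.

q_1* = 5.4694, q_2* = 16.0058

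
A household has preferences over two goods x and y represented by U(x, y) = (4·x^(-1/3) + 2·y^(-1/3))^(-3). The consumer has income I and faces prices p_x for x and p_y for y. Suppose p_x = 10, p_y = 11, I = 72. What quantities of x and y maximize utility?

From the CES first-order condition, 2·(y/x)^(4/3) = p_x/p_y.
Solve for the ratio: y/x = [(1/2)·p_x/p_y]^(0.75).
Substitute y = (y/x)·x into the budget: x* = I/(p_x + p_y·(y/x)).
Numerically y/x = 0.553583, so x* = 72/(10 + 11·0.553583) = 4.475 and y* = 0.553583·4.475 = 2.4773.

x* = 4.475, y* = 2.4773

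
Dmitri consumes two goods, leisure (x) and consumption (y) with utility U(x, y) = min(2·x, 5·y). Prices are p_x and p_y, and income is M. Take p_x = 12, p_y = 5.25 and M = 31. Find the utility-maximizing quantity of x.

Here 5·12 + 2·5.25 = 70.5, giving x* = 2.1986.

x* = 2.1986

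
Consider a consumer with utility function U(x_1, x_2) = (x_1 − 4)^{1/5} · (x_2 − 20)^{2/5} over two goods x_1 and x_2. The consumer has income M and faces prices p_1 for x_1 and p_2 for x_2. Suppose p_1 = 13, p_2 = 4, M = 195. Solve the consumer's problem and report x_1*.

This is Cobb-Douglas in (x_1−4, x_2−20): tangency gives 0.2·p_2·(x_2−20) = 0.4·p_1·(x_1−4).
After buying the subsistence bundle (4, 20), a share 1/3 of the remaining income goes to x_1: x_1* = 4 + 1/3·(M − 4p_1 − 20p_2)/p_1.
Discretionary income = 195 − 4·13 − 20·4 = 63; x_1* = 4 + 1/3·63/13 = 5.6154.

x_1* = 5.6154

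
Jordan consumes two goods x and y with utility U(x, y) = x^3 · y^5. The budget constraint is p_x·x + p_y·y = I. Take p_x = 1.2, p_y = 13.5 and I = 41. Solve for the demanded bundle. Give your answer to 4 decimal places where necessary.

The MRS is (3/5)·y/x. Set MRS = p_x/p_y.
So 3·p_y·y = 5·p_x·x; combined with the budget, a share 0.375 of income goes to x.
Demand: x*(p_x,p_y,I) = 0.375·I/p_x and y* = 0.625·I/p_y.
At p_x=1.2, p_y=13.5, I=41: x* = 0.375·41/1.2 = 12.8125, y* = 1.8981.

x* = 12.8125, y* = 1.8981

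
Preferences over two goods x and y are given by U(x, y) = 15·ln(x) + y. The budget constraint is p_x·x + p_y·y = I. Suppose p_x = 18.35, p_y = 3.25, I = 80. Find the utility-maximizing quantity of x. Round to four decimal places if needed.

MU_x = 15/x, MU_y = 1. Tangency: 15/x = p_x/p_y.
So x*(p_x,p_y) = 15·p_y/p_x, independent of income; and y* = (I − 15·p_y)/p_y.
At the given prices: x* = 15·3.25/18.35 = 2.6567.

x* = 2.6567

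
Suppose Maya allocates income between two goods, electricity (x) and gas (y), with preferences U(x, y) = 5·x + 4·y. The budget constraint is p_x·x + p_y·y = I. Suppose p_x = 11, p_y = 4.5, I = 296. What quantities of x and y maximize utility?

x* = 0, y* = 65.7778

Linear utility — the consumer picks whichever good has higher MU/price: 5/11 = 0.4545 vs 4/4.5 = 0.8889.
y gives more utility per dollar, so spend all income on y: y* = I/p_y, x* = 0.
Numerically: x* = 0, y* = 65.7778.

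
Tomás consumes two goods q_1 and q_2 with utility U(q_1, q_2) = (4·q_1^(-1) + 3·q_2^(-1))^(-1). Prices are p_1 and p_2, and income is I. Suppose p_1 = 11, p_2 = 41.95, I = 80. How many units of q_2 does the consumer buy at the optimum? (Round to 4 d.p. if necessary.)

q_2* = 1.1984

MRS = MU_q_1/MU_q_2 = (4/3)·(q_2/q_1)^(2). Set equal to p_1/p_2.
Hence q_2/q_1 = ((3/4)·p_1/p_2)^(1/(2)), i.e. raised to the 0.5 power.
Substitute q_2 = (q_2/q_1)·q_1 into the budget: q_1* = I/(p_1 + p_2·(q_2/q_1)).
Numerically q_2/q_1 = 0.443467, so q_1* = 80/(11 + 41.95·0.443467) = 2.7024 and q_2* = 0.443467·2.7024 = 1.1984.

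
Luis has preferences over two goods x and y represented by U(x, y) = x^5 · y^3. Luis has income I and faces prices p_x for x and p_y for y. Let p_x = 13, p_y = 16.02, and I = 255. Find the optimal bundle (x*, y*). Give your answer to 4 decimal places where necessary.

x* = 12.2596, y* = 5.9691

Demand: x*(p_x,p_y,I) = 0.625·I/p_x and y* = 0.375·I/p_y.
At p_x=13, p_y=16.02, I=255: x* = 0.625·255/13 = 12.2596, y* = 5.9691.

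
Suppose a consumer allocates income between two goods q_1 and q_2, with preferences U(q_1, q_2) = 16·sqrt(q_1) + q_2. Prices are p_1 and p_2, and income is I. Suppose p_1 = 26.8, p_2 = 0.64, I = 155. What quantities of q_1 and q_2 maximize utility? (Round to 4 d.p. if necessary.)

Utility is quasi-linear in q_2; the FOC for q_1 is 8/√q_1 = p_1/p_2.
Thus q_1* = (8·p_2/p_1)² — independent of I — with the rest of income spent on q_2.
Plugging in: q_1* = (8·0.64/26.8)² = 0.0365, q_2* = 240.6591.

q_1* = 0.0365, q_2* = 240.6591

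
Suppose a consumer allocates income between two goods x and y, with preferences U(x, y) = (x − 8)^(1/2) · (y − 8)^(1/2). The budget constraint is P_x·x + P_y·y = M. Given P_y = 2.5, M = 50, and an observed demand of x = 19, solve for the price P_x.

P_x = 1

This is Cobb-Douglas in (x−8, y−8): tangency gives 0.5·P_y·(y−8) = 0.5·P_x·(x−8).
Substituting into the budget: x* = 8 + 0.5·(M − 8·P_x − 8·P_y)/P_x, and y* = 8 + 0.5·(…)/P_y.
Set x* = 19 in the demand function and solve for P_x: P_x = 1.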